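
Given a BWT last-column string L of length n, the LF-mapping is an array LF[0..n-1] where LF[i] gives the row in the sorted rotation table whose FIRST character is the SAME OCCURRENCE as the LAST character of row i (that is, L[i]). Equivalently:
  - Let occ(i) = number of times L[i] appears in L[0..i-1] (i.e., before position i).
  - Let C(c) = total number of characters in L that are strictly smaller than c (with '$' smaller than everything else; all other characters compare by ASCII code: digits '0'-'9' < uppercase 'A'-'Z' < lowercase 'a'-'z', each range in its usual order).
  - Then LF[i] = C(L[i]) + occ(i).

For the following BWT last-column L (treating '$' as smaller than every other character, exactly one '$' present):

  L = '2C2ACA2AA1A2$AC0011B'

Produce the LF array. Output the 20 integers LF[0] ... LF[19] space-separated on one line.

Answer: 6 17 7 10 18 11 8 12 13 3 14 9 0 15 19 1 2 4 5 16

Derivation:
Char counts: '$':1, '0':2, '1':3, '2':4, 'A':6, 'B':1, 'C':3
C (first-col start): C('$')=0, C('0')=1, C('1')=3, C('2')=6, C('A')=10, C('B')=16, C('C')=17
L[0]='2': occ=0, LF[0]=C('2')+0=6+0=6
L[1]='C': occ=0, LF[1]=C('C')+0=17+0=17
L[2]='2': occ=1, LF[2]=C('2')+1=6+1=7
L[3]='A': occ=0, LF[3]=C('A')+0=10+0=10
L[4]='C': occ=1, LF[4]=C('C')+1=17+1=18
L[5]='A': occ=1, LF[5]=C('A')+1=10+1=11
L[6]='2': occ=2, LF[6]=C('2')+2=6+2=8
L[7]='A': occ=2, LF[7]=C('A')+2=10+2=12
L[8]='A': occ=3, LF[8]=C('A')+3=10+3=13
L[9]='1': occ=0, LF[9]=C('1')+0=3+0=3
L[10]='A': occ=4, LF[10]=C('A')+4=10+4=14
L[11]='2': occ=3, LF[11]=C('2')+3=6+3=9
L[12]='$': occ=0, LF[12]=C('$')+0=0+0=0
L[13]='A': occ=5, LF[13]=C('A')+5=10+5=15
L[14]='C': occ=2, LF[14]=C('C')+2=17+2=19
L[15]='0': occ=0, LF[15]=C('0')+0=1+0=1
L[16]='0': occ=1, LF[16]=C('0')+1=1+1=2
L[17]='1': occ=1, LF[17]=C('1')+1=3+1=4
L[18]='1': occ=2, LF[18]=C('1')+2=3+2=5
L[19]='B': occ=0, LF[19]=C('B')+0=16+0=16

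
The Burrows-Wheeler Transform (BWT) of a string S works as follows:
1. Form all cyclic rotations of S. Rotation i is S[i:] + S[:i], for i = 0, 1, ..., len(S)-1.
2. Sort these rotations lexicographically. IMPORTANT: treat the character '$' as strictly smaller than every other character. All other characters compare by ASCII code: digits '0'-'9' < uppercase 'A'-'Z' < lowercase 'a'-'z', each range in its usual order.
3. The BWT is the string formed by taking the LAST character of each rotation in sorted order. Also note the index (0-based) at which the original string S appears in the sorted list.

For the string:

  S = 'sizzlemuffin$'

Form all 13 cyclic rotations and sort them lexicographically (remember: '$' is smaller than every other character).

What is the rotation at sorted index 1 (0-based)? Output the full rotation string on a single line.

All 13 rotations (rotation i = S[i:]+S[:i]):
  rot[0] = sizzlemuffin$
  rot[1] = izzlemuffin$s
  rot[2] = zzlemuffin$si
  rot[3] = zlemuffin$siz
  rot[4] = lemuffin$sizz
  rot[5] = emuffin$sizzl
  rot[6] = muffin$sizzle
  rot[7] = uffin$sizzlem
  rot[8] = ffin$sizzlemu
  rot[9] = fin$sizzlemuf
  rot[10] = in$sizzlemuff
  rot[11] = n$sizzlemuffi
  rot[12] = $sizzlemuffin
Sorted (with $ < everything):
  sorted[0] = $sizzlemuffin
  sorted[1] = emuffin$sizzl
  sorted[2] = ffin$sizzlemu
  sorted[3] = fin$sizzlemuf
  sorted[4] = in$sizzlemuff
  sorted[5] = izzlemuffin$s
  sorted[6] = lemuffin$sizz
  sorted[7] = muffin$sizzle
  sorted[8] = n$sizzlemuffi
  sorted[9] = sizzlemuffin$
  sorted[10] = uffin$sizzlem
  sorted[11] = zlemuffin$siz
  sorted[12] = zzlemuffin$si
sorted[1] = emuffin$sizzl

Answer: emuffin$sizzl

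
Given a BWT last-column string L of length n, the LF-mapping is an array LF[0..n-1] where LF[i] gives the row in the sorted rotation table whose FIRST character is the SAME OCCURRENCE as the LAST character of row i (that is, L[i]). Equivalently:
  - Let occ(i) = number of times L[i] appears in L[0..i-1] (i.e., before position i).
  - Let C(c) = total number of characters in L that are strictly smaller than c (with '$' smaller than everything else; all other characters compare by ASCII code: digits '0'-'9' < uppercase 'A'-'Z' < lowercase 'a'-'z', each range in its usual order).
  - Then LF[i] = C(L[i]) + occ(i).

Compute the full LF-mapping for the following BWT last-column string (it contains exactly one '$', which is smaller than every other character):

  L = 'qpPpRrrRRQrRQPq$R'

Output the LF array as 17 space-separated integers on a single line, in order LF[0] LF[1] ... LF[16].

Answer: 12 10 1 11 5 14 15 6 7 3 16 8 4 2 13 0 9

Derivation:
Char counts: '$':1, 'P':2, 'Q':2, 'R':5, 'p':2, 'q':2, 'r':3
C (first-col start): C('$')=0, C('P')=1, C('Q')=3, C('R')=5, C('p')=10, C('q')=12, C('r')=14
L[0]='q': occ=0, LF[0]=C('q')+0=12+0=12
L[1]='p': occ=0, LF[1]=C('p')+0=10+0=10
L[2]='P': occ=0, LF[2]=C('P')+0=1+0=1
L[3]='p': occ=1, LF[3]=C('p')+1=10+1=11
L[4]='R': occ=0, LF[4]=C('R')+0=5+0=5
L[5]='r': occ=0, LF[5]=C('r')+0=14+0=14
L[6]='r': occ=1, LF[6]=C('r')+1=14+1=15
L[7]='R': occ=1, LF[7]=C('R')+1=5+1=6
L[8]='R': occ=2, LF[8]=C('R')+2=5+2=7
L[9]='Q': occ=0, LF[9]=C('Q')+0=3+0=3
L[10]='r': occ=2, LF[10]=C('r')+2=14+2=16
L[11]='R': occ=3, LF[11]=C('R')+3=5+3=8
L[12]='Q': occ=1, LF[12]=C('Q')+1=3+1=4
L[13]='P': occ=1, LF[13]=C('P')+1=1+1=2
L[14]='q': occ=1, LF[14]=C('q')+1=12+1=13
L[15]='$': occ=0, LF[15]=C('$')+0=0+0=0
L[16]='R': occ=4, LF[16]=C('R')+4=5+4=9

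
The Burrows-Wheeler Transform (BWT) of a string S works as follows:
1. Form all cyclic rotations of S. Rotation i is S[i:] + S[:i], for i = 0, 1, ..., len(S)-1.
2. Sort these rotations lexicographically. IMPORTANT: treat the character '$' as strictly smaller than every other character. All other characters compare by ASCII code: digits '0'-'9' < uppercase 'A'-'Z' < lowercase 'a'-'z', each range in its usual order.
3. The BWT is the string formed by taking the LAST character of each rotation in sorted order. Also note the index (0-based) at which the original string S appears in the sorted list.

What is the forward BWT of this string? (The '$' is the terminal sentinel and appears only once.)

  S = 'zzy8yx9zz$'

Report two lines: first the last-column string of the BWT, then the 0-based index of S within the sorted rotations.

All 10 rotations (rotation i = S[i:]+S[:i]):
  rot[0] = zzy8yx9zz$
  rot[1] = zy8yx9zz$z
  rot[2] = y8yx9zz$zz
  rot[3] = 8yx9zz$zzy
  rot[4] = yx9zz$zzy8
  rot[5] = x9zz$zzy8y
  rot[6] = 9zz$zzy8yx
  rot[7] = zz$zzy8yx9
  rot[8] = z$zzy8yx9z
  rot[9] = $zzy8yx9zz
Sorted (with $ < everything):
  sorted[0] = $zzy8yx9zz  (last char: 'z')
  sorted[1] = 8yx9zz$zzy  (last char: 'y')
  sorted[2] = 9zz$zzy8yx  (last char: 'x')
  sorted[3] = x9zz$zzy8y  (last char: 'y')
  sorted[4] = y8yx9zz$zz  (last char: 'z')
  sorted[5] = yx9zz$zzy8  (last char: '8')
  sorted[6] = z$zzy8yx9z  (last char: 'z')
  sorted[7] = zy8yx9zz$z  (last char: 'z')
  sorted[8] = zz$zzy8yx9  (last char: '9')
  sorted[9] = zzy8yx9zz$  (last char: '$')
Last column: zyxyz8zz9$
Original string S is at sorted index 9

Answer: zyxyz8zz9$
9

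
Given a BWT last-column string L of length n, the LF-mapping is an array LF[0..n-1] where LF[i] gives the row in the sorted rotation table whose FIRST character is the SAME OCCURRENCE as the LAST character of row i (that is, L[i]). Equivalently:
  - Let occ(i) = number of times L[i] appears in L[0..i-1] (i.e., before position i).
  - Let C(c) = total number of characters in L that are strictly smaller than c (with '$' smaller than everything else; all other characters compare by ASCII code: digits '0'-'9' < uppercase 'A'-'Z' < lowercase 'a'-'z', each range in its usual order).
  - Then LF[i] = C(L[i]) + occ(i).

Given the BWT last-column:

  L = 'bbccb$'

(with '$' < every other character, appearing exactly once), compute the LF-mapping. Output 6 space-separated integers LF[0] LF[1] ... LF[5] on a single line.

Answer: 1 2 4 5 3 0

Derivation:
Char counts: '$':1, 'b':3, 'c':2
C (first-col start): C('$')=0, C('b')=1, C('c')=4
L[0]='b': occ=0, LF[0]=C('b')+0=1+0=1
L[1]='b': occ=1, LF[1]=C('b')+1=1+1=2
L[2]='c': occ=0, LF[2]=C('c')+0=4+0=4
L[3]='c': occ=1, LF[3]=C('c')+1=4+1=5
L[4]='b': occ=2, LF[4]=C('b')+2=1+2=3
L[5]='$': occ=0, LF[5]=C('$')+0=0+0=0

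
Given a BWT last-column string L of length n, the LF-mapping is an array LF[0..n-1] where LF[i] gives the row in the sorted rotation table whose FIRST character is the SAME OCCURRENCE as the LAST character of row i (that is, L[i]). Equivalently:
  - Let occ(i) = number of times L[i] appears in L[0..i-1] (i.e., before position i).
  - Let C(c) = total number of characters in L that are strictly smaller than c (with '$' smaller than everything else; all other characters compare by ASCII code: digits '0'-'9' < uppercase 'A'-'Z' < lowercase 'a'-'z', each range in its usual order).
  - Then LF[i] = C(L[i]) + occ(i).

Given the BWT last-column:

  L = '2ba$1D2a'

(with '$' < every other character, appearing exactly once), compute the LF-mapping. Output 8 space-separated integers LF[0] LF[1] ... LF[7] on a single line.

Answer: 2 7 5 0 1 4 3 6

Derivation:
Char counts: '$':1, '1':1, '2':2, 'D':1, 'a':2, 'b':1
C (first-col start): C('$')=0, C('1')=1, C('2')=2, C('D')=4, C('a')=5, C('b')=7
L[0]='2': occ=0, LF[0]=C('2')+0=2+0=2
L[1]='b': occ=0, LF[1]=C('b')+0=7+0=7
L[2]='a': occ=0, LF[2]=C('a')+0=5+0=5
L[3]='$': occ=0, LF[3]=C('$')+0=0+0=0
L[4]='1': occ=0, LF[4]=C('1')+0=1+0=1
L[5]='D': occ=0, LF[5]=C('D')+0=4+0=4
L[6]='2': occ=1, LF[6]=C('2')+1=2+1=3
L[7]='a': occ=1, LF[7]=C('a')+1=5+1=6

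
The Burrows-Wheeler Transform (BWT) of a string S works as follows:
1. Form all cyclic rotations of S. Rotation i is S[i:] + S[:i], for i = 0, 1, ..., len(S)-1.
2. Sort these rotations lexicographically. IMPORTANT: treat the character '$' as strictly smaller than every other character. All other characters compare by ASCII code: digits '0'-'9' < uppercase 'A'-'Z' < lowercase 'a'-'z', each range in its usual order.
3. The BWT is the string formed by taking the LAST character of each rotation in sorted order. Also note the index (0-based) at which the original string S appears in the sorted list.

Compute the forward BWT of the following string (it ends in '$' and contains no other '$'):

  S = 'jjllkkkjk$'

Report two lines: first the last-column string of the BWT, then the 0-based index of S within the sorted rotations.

All 10 rotations (rotation i = S[i:]+S[:i]):
  rot[0] = jjllkkkjk$
  rot[1] = jllkkkjk$j
  rot[2] = llkkkjk$jj
  rot[3] = lkkkjk$jjl
  rot[4] = kkkjk$jjll
  rot[5] = kkjk$jjllk
  rot[6] = kjk$jjllkk
  rot[7] = jk$jjllkkk
  rot[8] = k$jjllkkkj
  rot[9] = $jjllkkkjk
Sorted (with $ < everything):
  sorted[0] = $jjllkkkjk  (last char: 'k')
  sorted[1] = jjllkkkjk$  (last char: '$')
  sorted[2] = jk$jjllkkk  (last char: 'k')
  sorted[3] = jllkkkjk$j  (last char: 'j')
  sorted[4] = k$jjllkkkj  (last char: 'j')
  sorted[5] = kjk$jjllkk  (last char: 'k')
  sorted[6] = kkjk$jjllk  (last char: 'k')
  sorted[7] = kkkjk$jjll  (last char: 'l')
  sorted[8] = lkkkjk$jjl  (last char: 'l')
  sorted[9] = llkkkjk$jj  (last char: 'j')
Last column: k$kjjkkllj
Original string S is at sorted index 1

Answer: k$kjjkkllj
1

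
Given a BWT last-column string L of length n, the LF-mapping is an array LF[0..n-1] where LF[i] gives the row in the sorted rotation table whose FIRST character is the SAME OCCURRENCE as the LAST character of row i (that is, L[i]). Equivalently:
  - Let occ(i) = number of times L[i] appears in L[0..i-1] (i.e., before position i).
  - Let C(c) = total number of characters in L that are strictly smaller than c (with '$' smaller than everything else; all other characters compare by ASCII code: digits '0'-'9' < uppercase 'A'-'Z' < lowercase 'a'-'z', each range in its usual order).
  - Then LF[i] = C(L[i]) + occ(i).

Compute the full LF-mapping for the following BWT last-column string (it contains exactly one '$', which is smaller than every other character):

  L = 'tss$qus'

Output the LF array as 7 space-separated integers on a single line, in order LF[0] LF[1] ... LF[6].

Char counts: '$':1, 'q':1, 's':3, 't':1, 'u':1
C (first-col start): C('$')=0, C('q')=1, C('s')=2, C('t')=5, C('u')=6
L[0]='t': occ=0, LF[0]=C('t')+0=5+0=5
L[1]='s': occ=0, LF[1]=C('s')+0=2+0=2
L[2]='s': occ=1, LF[2]=C('s')+1=2+1=3
L[3]='$': occ=0, LF[3]=C('$')+0=0+0=0
L[4]='q': occ=0, LF[4]=C('q')+0=1+0=1
L[5]='u': occ=0, LF[5]=C('u')+0=6+0=6
L[6]='s': occ=2, LF[6]=C('s')+2=2+2=4

Answer: 5 2 3 0 1 6 4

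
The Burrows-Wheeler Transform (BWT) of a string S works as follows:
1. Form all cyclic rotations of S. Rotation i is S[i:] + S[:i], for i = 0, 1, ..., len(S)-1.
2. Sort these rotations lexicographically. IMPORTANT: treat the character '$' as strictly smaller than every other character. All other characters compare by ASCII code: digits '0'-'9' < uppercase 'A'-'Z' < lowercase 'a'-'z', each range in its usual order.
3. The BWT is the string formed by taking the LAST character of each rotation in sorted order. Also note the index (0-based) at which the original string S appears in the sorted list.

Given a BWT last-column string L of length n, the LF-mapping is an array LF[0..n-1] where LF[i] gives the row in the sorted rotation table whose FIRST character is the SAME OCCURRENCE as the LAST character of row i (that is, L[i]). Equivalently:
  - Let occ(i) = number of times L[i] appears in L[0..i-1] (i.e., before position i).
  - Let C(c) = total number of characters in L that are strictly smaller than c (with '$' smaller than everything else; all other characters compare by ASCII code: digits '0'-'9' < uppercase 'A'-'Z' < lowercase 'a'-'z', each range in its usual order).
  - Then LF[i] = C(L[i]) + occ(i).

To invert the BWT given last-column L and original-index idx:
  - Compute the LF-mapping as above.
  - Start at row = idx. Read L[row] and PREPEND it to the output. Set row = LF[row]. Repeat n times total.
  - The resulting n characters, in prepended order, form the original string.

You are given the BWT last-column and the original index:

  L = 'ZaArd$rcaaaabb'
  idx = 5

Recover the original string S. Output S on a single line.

Answer: abracadabraAZ$

Derivation:
LF mapping: 2 3 1 12 11 0 13 10 4 5 6 7 8 9
Walk LF starting at row 5, prepending L[row]:
  step 1: row=5, L[5]='$', prepend. Next row=LF[5]=0
  step 2: row=0, L[0]='Z', prepend. Next row=LF[0]=2
  step 3: row=2, L[2]='A', prepend. Next row=LF[2]=1
  step 4: row=1, L[1]='a', prepend. Next row=LF[1]=3
  step 5: row=3, L[3]='r', prepend. Next row=LF[3]=12
  step 6: row=12, L[12]='b', prepend. Next row=LF[12]=8
  step 7: row=8, L[8]='a', prepend. Next row=LF[8]=4
  step 8: row=4, L[4]='d', prepend. Next row=LF[4]=11
  step 9: row=11, L[11]='a', prepend. Next row=LF[11]=7
  step 10: row=7, L[7]='c', prepend. Next row=LF[7]=10
  step 11: row=10, L[10]='a', prepend. Next row=LF[10]=6
  step 12: row=6, L[6]='r', prepend. Next row=LF[6]=13
  step 13: row=13, L[13]='b', prepend. Next row=LF[13]=9
  step 14: row=9, L[9]='a', prepend. Next row=LF[9]=5
Reversed output: abracadabraAZ$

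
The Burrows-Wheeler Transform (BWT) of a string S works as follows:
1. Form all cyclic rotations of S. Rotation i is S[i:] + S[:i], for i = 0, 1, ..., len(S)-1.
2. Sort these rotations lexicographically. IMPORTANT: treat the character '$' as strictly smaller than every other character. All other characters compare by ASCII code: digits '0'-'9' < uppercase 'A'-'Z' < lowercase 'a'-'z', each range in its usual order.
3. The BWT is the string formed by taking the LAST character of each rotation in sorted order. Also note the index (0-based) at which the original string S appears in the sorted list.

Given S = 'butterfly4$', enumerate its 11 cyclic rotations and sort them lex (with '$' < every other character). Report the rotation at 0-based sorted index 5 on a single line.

Answer: ly4$butterf

Derivation:
All 11 rotations (rotation i = S[i:]+S[:i]):
  rot[0] = butterfly4$
  rot[1] = utterfly4$b
  rot[2] = tterfly4$bu
  rot[3] = terfly4$but
  rot[4] = erfly4$butt
  rot[5] = rfly4$butte
  rot[6] = fly4$butter
  rot[7] = ly4$butterf
  rot[8] = y4$butterfl
  rot[9] = 4$butterfly
  rot[10] = $butterfly4
Sorted (with $ < everything):
  sorted[0] = $butterfly4
  sorted[1] = 4$butterfly
  sorted[2] = butterfly4$
  sorted[3] = erfly4$butt
  sorted[4] = fly4$butter
  sorted[5] = ly4$butterf
  sorted[6] = rfly4$butte
  sorted[7] = terfly4$but
  sorted[8] = tterfly4$bu
  sorted[9] = utterfly4$b
  sorted[10] = y4$butterfl
sorted[5] = ly4$butterf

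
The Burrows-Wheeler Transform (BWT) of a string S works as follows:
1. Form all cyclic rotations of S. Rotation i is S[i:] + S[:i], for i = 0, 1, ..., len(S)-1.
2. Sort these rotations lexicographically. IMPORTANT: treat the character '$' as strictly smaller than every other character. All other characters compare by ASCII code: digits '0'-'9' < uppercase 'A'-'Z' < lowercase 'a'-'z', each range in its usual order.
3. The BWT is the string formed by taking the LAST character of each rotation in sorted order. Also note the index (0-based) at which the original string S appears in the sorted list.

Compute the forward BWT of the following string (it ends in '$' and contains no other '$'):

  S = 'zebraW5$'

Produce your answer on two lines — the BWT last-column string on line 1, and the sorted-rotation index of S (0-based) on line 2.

Answer: 5Warezb$
7

Derivation:
All 8 rotations (rotation i = S[i:]+S[:i]):
  rot[0] = zebraW5$
  rot[1] = ebraW5$z
  rot[2] = braW5$ze
  rot[3] = raW5$zeb
  rot[4] = aW5$zebr
  rot[5] = W5$zebra
  rot[6] = 5$zebraW
  rot[7] = $zebraW5
Sorted (with $ < everything):
  sorted[0] = $zebraW5  (last char: '5')
  sorted[1] = 5$zebraW  (last char: 'W')
  sorted[2] = W5$zebra  (last char: 'a')
  sorted[3] = aW5$zebr  (last char: 'r')
  sorted[4] = braW5$ze  (last char: 'e')
  sorted[5] = ebraW5$z  (last char: 'z')
  sorted[6] = raW5$zeb  (last char: 'b')
  sorted[7] = zebraW5$  (last char: '$')
Last column: 5Warezb$
Original string S is at sorted index 7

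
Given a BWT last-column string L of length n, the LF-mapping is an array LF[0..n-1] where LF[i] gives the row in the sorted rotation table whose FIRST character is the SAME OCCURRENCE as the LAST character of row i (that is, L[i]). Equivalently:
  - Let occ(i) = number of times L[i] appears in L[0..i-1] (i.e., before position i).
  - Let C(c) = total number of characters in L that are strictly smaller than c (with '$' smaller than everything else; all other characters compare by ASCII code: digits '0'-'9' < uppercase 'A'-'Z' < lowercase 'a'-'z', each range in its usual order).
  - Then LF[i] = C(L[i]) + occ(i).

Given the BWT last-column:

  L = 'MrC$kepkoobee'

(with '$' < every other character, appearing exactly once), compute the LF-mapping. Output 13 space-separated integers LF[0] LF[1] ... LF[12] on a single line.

Char counts: '$':1, 'C':1, 'M':1, 'b':1, 'e':3, 'k':2, 'o':2, 'p':1, 'r':1
C (first-col start): C('$')=0, C('C')=1, C('M')=2, C('b')=3, C('e')=4, C('k')=7, C('o')=9, C('p')=11, C('r')=12
L[0]='M': occ=0, LF[0]=C('M')+0=2+0=2
L[1]='r': occ=0, LF[1]=C('r')+0=12+0=12
L[2]='C': occ=0, LF[2]=C('C')+0=1+0=1
L[3]='$': occ=0, LF[3]=C('$')+0=0+0=0
L[4]='k': occ=0, LF[4]=C('k')+0=7+0=7
L[5]='e': occ=0, LF[5]=C('e')+0=4+0=4
L[6]='p': occ=0, LF[6]=C('p')+0=11+0=11
L[7]='k': occ=1, LF[7]=C('k')+1=7+1=8
L[8]='o': occ=0, LF[8]=C('o')+0=9+0=9
L[9]='o': occ=1, LF[9]=C('o')+1=9+1=10
L[10]='b': occ=0, LF[10]=C('b')+0=3+0=3
L[11]='e': occ=1, LF[11]=C('e')+1=4+1=5
L[12]='e': occ=2, LF[12]=C('e')+2=4+2=6

Answer: 2 12 1 0 7 4 11 8 9 10 3 5 6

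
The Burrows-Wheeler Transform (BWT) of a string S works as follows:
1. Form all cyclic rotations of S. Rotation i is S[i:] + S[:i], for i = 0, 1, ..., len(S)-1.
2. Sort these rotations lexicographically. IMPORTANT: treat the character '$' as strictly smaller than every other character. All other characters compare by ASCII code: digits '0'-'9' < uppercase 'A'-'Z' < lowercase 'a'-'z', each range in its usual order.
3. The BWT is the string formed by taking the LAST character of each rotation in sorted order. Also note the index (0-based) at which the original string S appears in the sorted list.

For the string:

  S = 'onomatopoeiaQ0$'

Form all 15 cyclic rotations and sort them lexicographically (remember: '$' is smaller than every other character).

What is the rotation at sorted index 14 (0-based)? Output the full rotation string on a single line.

Answer: topoeiaQ0$onoma

Derivation:
All 15 rotations (rotation i = S[i:]+S[:i]):
  rot[0] = onomatopoeiaQ0$
  rot[1] = nomatopoeiaQ0$o
  rot[2] = omatopoeiaQ0$on
  rot[3] = matopoeiaQ0$ono
  rot[4] = atopoeiaQ0$onom
  rot[5] = topoeiaQ0$onoma
  rot[6] = opoeiaQ0$onomat
  rot[7] = poeiaQ0$onomato
  rot[8] = oeiaQ0$onomatop
  rot[9] = eiaQ0$onomatopo
  rot[10] = iaQ0$onomatopoe
  rot[11] = aQ0$onomatopoei
  rot[12] = Q0$onomatopoeia
  rot[13] = 0$onomatopoeiaQ
  rot[14] = $onomatopoeiaQ0
Sorted (with $ < everything):
  sorted[0] = $onomatopoeiaQ0
  sorted[1] = 0$onomatopoeiaQ
  sorted[2] = Q0$onomatopoeia
  sorted[3] = aQ0$onomatopoei
  sorted[4] = atopoeiaQ0$onom
  sorted[5] = eiaQ0$onomatopo
  sorted[6] = iaQ0$onomatopoe
  sorted[7] = matopoeiaQ0$ono
  sorted[8] = nomatopoeiaQ0$o
  sorted[9] = oeiaQ0$onomatop
  sorted[10] = omatopoeiaQ0$on
  sorted[11] = onomatopoeiaQ0$
  sorted[12] = opoeiaQ0$onomat
  sorted[13] = poeiaQ0$onomato
  sorted[14] = topoeiaQ0$onoma
sorted[14] = topoeiaQ0$onoma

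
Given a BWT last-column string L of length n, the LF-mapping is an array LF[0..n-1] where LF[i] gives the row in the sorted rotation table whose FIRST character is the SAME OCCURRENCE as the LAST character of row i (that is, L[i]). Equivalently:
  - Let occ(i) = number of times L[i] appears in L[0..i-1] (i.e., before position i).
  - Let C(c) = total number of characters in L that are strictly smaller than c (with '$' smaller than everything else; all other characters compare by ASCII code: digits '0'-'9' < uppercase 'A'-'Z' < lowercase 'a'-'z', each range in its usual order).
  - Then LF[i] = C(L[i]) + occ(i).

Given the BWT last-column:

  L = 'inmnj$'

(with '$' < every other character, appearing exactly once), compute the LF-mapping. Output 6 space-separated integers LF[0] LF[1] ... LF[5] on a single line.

Char counts: '$':1, 'i':1, 'j':1, 'm':1, 'n':2
C (first-col start): C('$')=0, C('i')=1, C('j')=2, C('m')=3, C('n')=4
L[0]='i': occ=0, LF[0]=C('i')+0=1+0=1
L[1]='n': occ=0, LF[1]=C('n')+0=4+0=4
L[2]='m': occ=0, LF[2]=C('m')+0=3+0=3
L[3]='n': occ=1, LF[3]=C('n')+1=4+1=5
L[4]='j': occ=0, LF[4]=C('j')+0=2+0=2
L[5]='$': occ=0, LF[5]=C('$')+0=0+0=0

Answer: 1 4 3 5 2 0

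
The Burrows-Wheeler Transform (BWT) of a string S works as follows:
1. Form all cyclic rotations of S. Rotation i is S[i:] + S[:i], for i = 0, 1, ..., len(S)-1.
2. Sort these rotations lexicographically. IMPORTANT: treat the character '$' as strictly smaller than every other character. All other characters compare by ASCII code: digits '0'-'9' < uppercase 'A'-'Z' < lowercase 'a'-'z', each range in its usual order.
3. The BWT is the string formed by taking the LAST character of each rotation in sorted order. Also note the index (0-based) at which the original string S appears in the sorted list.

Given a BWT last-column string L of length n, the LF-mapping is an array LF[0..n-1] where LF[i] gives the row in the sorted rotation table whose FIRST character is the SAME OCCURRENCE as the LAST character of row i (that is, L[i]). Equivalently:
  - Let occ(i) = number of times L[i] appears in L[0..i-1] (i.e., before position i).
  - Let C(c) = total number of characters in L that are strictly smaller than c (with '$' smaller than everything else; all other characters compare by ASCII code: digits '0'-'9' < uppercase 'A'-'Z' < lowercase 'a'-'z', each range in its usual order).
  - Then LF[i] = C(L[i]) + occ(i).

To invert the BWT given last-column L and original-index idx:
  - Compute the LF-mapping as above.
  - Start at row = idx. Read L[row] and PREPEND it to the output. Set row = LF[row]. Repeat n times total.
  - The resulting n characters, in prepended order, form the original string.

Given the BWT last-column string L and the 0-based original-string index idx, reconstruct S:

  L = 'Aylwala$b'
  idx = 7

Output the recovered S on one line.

Answer: wallabyA$

Derivation:
LF mapping: 1 8 5 7 2 6 3 0 4
Walk LF starting at row 7, prepending L[row]:
  step 1: row=7, L[7]='$', prepend. Next row=LF[7]=0
  step 2: row=0, L[0]='A', prepend. Next row=LF[0]=1
  step 3: row=1, L[1]='y', prepend. Next row=LF[1]=8
  step 4: row=8, L[8]='b', prepend. Next row=LF[8]=4
  step 5: row=4, L[4]='a', prepend. Next row=LF[4]=2
  step 6: row=2, L[2]='l', prepend. Next row=LF[2]=5
  step 7: row=5, L[5]='l', prepend. Next row=LF[5]=6
  step 8: row=6, L[6]='a', prepend. Next row=LF[6]=3
  step 9: row=3, L[3]='w', prepend. Next row=LF[3]=7
Reversed output: wallabyA$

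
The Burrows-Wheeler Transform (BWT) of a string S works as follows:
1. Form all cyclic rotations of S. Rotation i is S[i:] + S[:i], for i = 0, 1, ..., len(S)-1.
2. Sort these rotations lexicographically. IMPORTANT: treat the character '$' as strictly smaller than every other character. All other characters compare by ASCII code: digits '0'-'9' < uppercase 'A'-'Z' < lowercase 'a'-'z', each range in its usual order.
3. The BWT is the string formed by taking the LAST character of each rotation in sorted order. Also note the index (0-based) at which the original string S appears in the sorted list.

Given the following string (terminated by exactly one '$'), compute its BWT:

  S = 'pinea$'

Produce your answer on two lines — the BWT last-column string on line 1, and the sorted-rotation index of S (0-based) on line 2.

All 6 rotations (rotation i = S[i:]+S[:i]):
  rot[0] = pinea$
  rot[1] = inea$p
  rot[2] = nea$pi
  rot[3] = ea$pin
  rot[4] = a$pine
  rot[5] = $pinea
Sorted (with $ < everything):
  sorted[0] = $pinea  (last char: 'a')
  sorted[1] = a$pine  (last char: 'e')
  sorted[2] = ea$pin  (last char: 'n')
  sorted[3] = inea$p  (last char: 'p')
  sorted[4] = nea$pi  (last char: 'i')
  sorted[5] = pinea$  (last char: '$')
Last column: aenpi$
Original string S is at sorted index 5

Answer: aenpi$
5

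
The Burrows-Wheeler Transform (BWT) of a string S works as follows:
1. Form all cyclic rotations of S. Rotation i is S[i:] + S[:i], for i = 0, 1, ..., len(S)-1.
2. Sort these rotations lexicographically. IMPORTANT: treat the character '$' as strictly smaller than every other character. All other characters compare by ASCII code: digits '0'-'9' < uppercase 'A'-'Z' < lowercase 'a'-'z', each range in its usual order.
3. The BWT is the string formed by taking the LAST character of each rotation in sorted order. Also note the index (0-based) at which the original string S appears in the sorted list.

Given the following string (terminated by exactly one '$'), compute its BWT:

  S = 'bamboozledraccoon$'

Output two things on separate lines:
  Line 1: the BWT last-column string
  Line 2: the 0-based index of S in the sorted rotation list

All 18 rotations (rotation i = S[i:]+S[:i]):
  rot[0] = bamboozledraccoon$
  rot[1] = amboozledraccoon$b
  rot[2] = mboozledraccoon$ba
  rot[3] = boozledraccoon$bam
  rot[4] = oozledraccoon$bamb
  rot[5] = ozledraccoon$bambo
  rot[6] = zledraccoon$bamboo
  rot[7] = ledraccoon$bambooz
  rot[8] = edraccoon$bamboozl
  rot[9] = draccoon$bamboozle
  rot[10] = raccoon$bamboozled
  rot[11] = accoon$bamboozledr
  rot[12] = ccoon$bamboozledra
  rot[13] = coon$bamboozledrac
  rot[14] = oon$bamboozledracc
  rot[15] = on$bamboozledracco
  rot[16] = n$bamboozledraccoo
  rot[17] = $bamboozledraccoon
Sorted (with $ < everything):
  sorted[0] = $bamboozledraccoon  (last char: 'n')
  sorted[1] = accoon$bamboozledr  (last char: 'r')
  sorted[2] = amboozledraccoon$b  (last char: 'b')
  sorted[3] = bamboozledraccoon$  (last char: '$')
  sorted[4] = boozledraccoon$bam  (last char: 'm')
  sorted[5] = ccoon$bamboozledra  (last char: 'a')
  sorted[6] = coon$bamboozledrac  (last char: 'c')
  sorted[7] = draccoon$bamboozle  (last char: 'e')
  sorted[8] = edraccoon$bamboozl  (last char: 'l')
  sorted[9] = ledraccoon$bambooz  (last char: 'z')
  sorted[10] = mboozledraccoon$ba  (last char: 'a')
  sorted[11] = n$bamboozledraccoo  (last char: 'o')
  sorted[12] = on$bamboozledracco  (last char: 'o')
  sorted[13] = oon$bamboozledracc  (last char: 'c')
  sorted[14] = oozledraccoon$bamb  (last char: 'b')
  sorted[15] = ozledraccoon$bambo  (last char: 'o')
  sorted[16] = raccoon$bamboozled  (last char: 'd')
  sorted[17] = zledraccoon$bamboo  (last char: 'o')
Last column: nrb$macelzaoocbodo
Original string S is at sorted index 3

Answer: nrb$macelzaoocbodo
3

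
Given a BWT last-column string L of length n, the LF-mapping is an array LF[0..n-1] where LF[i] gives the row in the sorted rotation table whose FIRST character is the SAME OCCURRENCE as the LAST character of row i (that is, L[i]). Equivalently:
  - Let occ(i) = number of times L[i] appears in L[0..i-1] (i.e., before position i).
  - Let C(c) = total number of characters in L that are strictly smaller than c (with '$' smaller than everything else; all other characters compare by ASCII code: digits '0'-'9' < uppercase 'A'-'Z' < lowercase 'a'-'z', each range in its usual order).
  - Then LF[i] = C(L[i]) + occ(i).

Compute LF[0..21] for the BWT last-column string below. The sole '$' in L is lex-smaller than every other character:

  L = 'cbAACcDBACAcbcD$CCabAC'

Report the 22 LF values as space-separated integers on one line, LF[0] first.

Char counts: '$':1, 'A':5, 'B':1, 'C':5, 'D':2, 'a':1, 'b':3, 'c':4
C (first-col start): C('$')=0, C('A')=1, C('B')=6, C('C')=7, C('D')=12, C('a')=14, C('b')=15, C('c')=18
L[0]='c': occ=0, LF[0]=C('c')+0=18+0=18
L[1]='b': occ=0, LF[1]=C('b')+0=15+0=15
L[2]='A': occ=0, LF[2]=C('A')+0=1+0=1
L[3]='A': occ=1, LF[3]=C('A')+1=1+1=2
L[4]='C': occ=0, LF[4]=C('C')+0=7+0=7
L[5]='c': occ=1, LF[5]=C('c')+1=18+1=19
L[6]='D': occ=0, LF[6]=C('D')+0=12+0=12
L[7]='B': occ=0, LF[7]=C('B')+0=6+0=6
L[8]='A': occ=2, LF[8]=C('A')+2=1+2=3
L[9]='C': occ=1, LF[9]=C('C')+1=7+1=8
L[10]='A': occ=3, LF[10]=C('A')+3=1+3=4
L[11]='c': occ=2, LF[11]=C('c')+2=18+2=20
L[12]='b': occ=1, LF[12]=C('b')+1=15+1=16
L[13]='c': occ=3, LF[13]=C('c')+3=18+3=21
L[14]='D': occ=1, LF[14]=C('D')+1=12+1=13
L[15]='$': occ=0, LF[15]=C('$')+0=0+0=0
L[16]='C': occ=2, LF[16]=C('C')+2=7+2=9
L[17]='C': occ=3, LF[17]=C('C')+3=7+3=10
L[18]='a': occ=0, LF[18]=C('a')+0=14+0=14
L[19]='b': occ=2, LF[19]=C('b')+2=15+2=17
L[20]='A': occ=4, LF[20]=C('A')+4=1+4=5
L[21]='C': occ=4, LF[21]=C('C')+4=7+4=11

Answer: 18 15 1 2 7 19 12 6 3 8 4 20 16 21 13 0 9 10 14 17 5 11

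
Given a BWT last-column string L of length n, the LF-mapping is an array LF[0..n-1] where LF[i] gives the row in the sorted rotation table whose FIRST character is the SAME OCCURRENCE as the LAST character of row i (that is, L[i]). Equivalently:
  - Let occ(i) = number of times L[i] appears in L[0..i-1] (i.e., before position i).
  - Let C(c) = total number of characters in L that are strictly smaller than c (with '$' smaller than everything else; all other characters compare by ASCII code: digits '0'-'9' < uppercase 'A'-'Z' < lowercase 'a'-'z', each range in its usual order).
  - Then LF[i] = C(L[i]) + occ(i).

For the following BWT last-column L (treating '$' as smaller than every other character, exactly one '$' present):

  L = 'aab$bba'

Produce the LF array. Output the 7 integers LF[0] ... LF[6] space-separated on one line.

Answer: 1 2 4 0 5 6 3

Derivation:
Char counts: '$':1, 'a':3, 'b':3
C (first-col start): C('$')=0, C('a')=1, C('b')=4
L[0]='a': occ=0, LF[0]=C('a')+0=1+0=1
L[1]='a': occ=1, LF[1]=C('a')+1=1+1=2
L[2]='b': occ=0, LF[2]=C('b')+0=4+0=4
L[3]='$': occ=0, LF[3]=C('$')+0=0+0=0
L[4]='b': occ=1, LF[4]=C('b')+1=4+1=5
L[5]='b': occ=2, LF[5]=C('b')+2=4+2=6
L[6]='a': occ=2, LF[6]=C('a')+2=1+2=3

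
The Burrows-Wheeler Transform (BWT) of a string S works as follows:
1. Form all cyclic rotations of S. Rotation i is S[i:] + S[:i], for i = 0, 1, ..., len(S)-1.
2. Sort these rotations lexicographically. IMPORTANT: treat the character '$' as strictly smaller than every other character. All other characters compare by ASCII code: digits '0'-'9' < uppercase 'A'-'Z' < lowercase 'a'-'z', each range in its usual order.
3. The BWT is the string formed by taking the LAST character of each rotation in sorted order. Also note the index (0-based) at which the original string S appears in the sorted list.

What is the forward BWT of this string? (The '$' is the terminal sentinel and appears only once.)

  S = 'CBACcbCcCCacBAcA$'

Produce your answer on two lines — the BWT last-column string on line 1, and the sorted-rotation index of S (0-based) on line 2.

Answer: AcBBCc$cCbACcAaCC
6

Derivation:
All 17 rotations (rotation i = S[i:]+S[:i]):
  rot[0] = CBACcbCcCCacBAcA$
  rot[1] = BACcbCcCCacBAcA$C
  rot[2] = ACcbCcCCacBAcA$CB
  rot[3] = CcbCcCCacBAcA$CBA
  rot[4] = cbCcCCacBAcA$CBAC
  rot[5] = bCcCCacBAcA$CBACc
  rot[6] = CcCCacBAcA$CBACcb
  rot[7] = cCCacBAcA$CBACcbC
  rot[8] = CCacBAcA$CBACcbCc
  rot[9] = CacBAcA$CBACcbCcC
  rot[10] = acBAcA$CBACcbCcCC
  rot[11] = cBAcA$CBACcbCcCCa
  rot[12] = BAcA$CBACcbCcCCac
  rot[13] = AcA$CBACcbCcCCacB
  rot[14] = cA$CBACcbCcCCacBA
  rot[15] = A$CBACcbCcCCacBAc
  rot[16] = $CBACcbCcCCacBAcA
Sorted (with $ < everything):
  sorted[0] = $CBACcbCcCCacBAcA  (last char: 'A')
  sorted[1] = A$CBACcbCcCCacBAc  (last char: 'c')
  sorted[2] = ACcbCcCCacBAcA$CB  (last char: 'B')
  sorted[3] = AcA$CBACcbCcCCacB  (last char: 'B')
  sorted[4] = BACcbCcCCacBAcA$C  (last char: 'C')
  sorted[5] = BAcA$CBACcbCcCCac  (last char: 'c')
  sorted[6] = CBACcbCcCCacBAcA$  (last char: '$')
  sorted[7] = CCacBAcA$CBACcbCc  (last char: 'c')
  sorted[8] = CacBAcA$CBACcbCcC  (last char: 'C')
  sorted[9] = CcCCacBAcA$CBACcb  (last char: 'b')
  sorted[10] = CcbCcCCacBAcA$CBA  (last char: 'A')
  sorted[11] = acBAcA$CBACcbCcCC  (last char: 'C')
  sorted[12] = bCcCCacBAcA$CBACc  (last char: 'c')
  sorted[13] = cA$CBACcbCcCCacBA  (last char: 'A')
  sorted[14] = cBAcA$CBACcbCcCCa  (last char: 'a')
  sorted[15] = cCCacBAcA$CBACcbC  (last char: 'C')
  sorted[16] = cbCcCCacBAcA$CBAC  (last char: 'C')
Last column: AcBBCc$cCbACcAaCC
Original string S is at sorted index 6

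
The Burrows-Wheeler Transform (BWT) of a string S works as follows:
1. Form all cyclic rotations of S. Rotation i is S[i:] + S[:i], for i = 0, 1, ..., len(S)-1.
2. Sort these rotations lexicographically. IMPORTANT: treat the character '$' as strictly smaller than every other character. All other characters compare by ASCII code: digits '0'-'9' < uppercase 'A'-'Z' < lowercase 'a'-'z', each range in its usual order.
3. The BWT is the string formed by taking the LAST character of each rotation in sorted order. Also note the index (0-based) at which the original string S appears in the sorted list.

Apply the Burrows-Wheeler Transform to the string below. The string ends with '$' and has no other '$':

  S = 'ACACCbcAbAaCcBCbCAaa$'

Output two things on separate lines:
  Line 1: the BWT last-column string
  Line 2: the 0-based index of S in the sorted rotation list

Answer: a$CbCccAbABCaaAAACCbC
1

Derivation:
All 21 rotations (rotation i = S[i:]+S[:i]):
  rot[0] = ACACCbcAbAaCcBCbCAaa$
  rot[1] = CACCbcAbAaCcBCbCAaa$A
  rot[2] = ACCbcAbAaCcBCbCAaa$AC
  rot[3] = CCbcAbAaCcBCbCAaa$ACA
  rot[4] = CbcAbAaCcBCbCAaa$ACAC
  rot[5] = bcAbAaCcBCbCAaa$ACACC
  rot[6] = cAbAaCcBCbCAaa$ACACCb
  rot[7] = AbAaCcBCbCAaa$ACACCbc
  rot[8] = bAaCcBCbCAaa$ACACCbcA
  rot[9] = AaCcBCbCAaa$ACACCbcAb
  rot[10] = aCcBCbCAaa$ACACCbcAbA
  rot[11] = CcBCbCAaa$ACACCbcAbAa
  rot[12] = cBCbCAaa$ACACCbcAbAaC
  rot[13] = BCbCAaa$ACACCbcAbAaCc
  rot[14] = CbCAaa$ACACCbcAbAaCcB
  rot[15] = bCAaa$ACACCbcAbAaCcBC
  rot[16] = CAaa$ACACCbcAbAaCcBCb
  rot[17] = Aaa$ACACCbcAbAaCcBCbC
  rot[18] = aa$ACACCbcAbAaCcBCbCA
  rot[19] = a$ACACCbcAbAaCcBCbCAa
  rot[20] = $ACACCbcAbAaCcBCbCAaa
Sorted (with $ < everything):
  sorted[0] = $ACACCbcAbAaCcBCbCAaa  (last char: 'a')
  sorted[1] = ACACCbcAbAaCcBCbCAaa$  (last char: '$')
  sorted[2] = ACCbcAbAaCcBCbCAaa$AC  (last char: 'C')
  sorted[3] = AaCcBCbCAaa$ACACCbcAb  (last char: 'b')
  sorted[4] = Aaa$ACACCbcAbAaCcBCbC  (last char: 'C')
  sorted[5] = AbAaCcBCbCAaa$ACACCbc  (last char: 'c')
  sorted[6] = BCbCAaa$ACACCbcAbAaCc  (last char: 'c')
  sorted[7] = CACCbcAbAaCcBCbCAaa$A  (last char: 'A')
  sorted[8] = CAaa$ACACCbcAbAaCcBCb  (last char: 'b')
  sorted[9] = CCbcAbAaCcBCbCAaa$ACA  (last char: 'A')
  sorted[10] = CbCAaa$ACACCbcAbAaCcB  (last char: 'B')
  sorted[11] = CbcAbAaCcBCbCAaa$ACAC  (last char: 'C')
  sorted[12] = CcBCbCAaa$ACACCbcAbAa  (last char: 'a')
  sorted[13] = a$ACACCbcAbAaCcBCbCAa  (last char: 'a')
  sorted[14] = aCcBCbCAaa$ACACCbcAbA  (last char: 'A')
  sorted[15] = aa$ACACCbcAbAaCcBCbCA  (last char: 'A')
  sorted[16] = bAaCcBCbCAaa$ACACCbcA  (last char: 'A')
  sorted[17] = bCAaa$ACACCbcAbAaCcBC  (last char: 'C')
  sorted[18] = bcAbAaCcBCbCAaa$ACACC  (last char: 'C')
  sorted[19] = cAbAaCcBCbCAaa$ACACCb  (last char: 'b')
  sorted[20] = cBCbCAaa$ACACCbcAbAaC  (last char: 'C')
Last column: a$CbCccAbABCaaAAACCbC
Original string S is at sorted index 1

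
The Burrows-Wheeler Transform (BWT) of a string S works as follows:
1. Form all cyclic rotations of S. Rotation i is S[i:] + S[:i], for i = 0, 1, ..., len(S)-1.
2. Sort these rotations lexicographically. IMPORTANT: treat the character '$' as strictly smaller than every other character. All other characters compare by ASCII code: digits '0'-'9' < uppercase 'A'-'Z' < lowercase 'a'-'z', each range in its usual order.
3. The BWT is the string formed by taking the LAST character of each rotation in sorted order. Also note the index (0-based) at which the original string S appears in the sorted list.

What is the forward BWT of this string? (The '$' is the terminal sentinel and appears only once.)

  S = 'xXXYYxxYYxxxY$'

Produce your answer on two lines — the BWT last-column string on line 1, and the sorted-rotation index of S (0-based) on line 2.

Answer: YxXxXxYY$xxxYY
8

Derivation:
All 14 rotations (rotation i = S[i:]+S[:i]):
  rot[0] = xXXYYxxYYxxxY$
  rot[1] = XXYYxxYYxxxY$x
  rot[2] = XYYxxYYxxxY$xX
  rot[3] = YYxxYYxxxY$xXX
  rot[4] = YxxYYxxxY$xXXY
  rot[5] = xxYYxxxY$xXXYY
  rot[6] = xYYxxxY$xXXYYx
  rot[7] = YYxxxY$xXXYYxx
  rot[8] = YxxxY$xXXYYxxY
  rot[9] = xxxY$xXXYYxxYY
  rot[10] = xxY$xXXYYxxYYx
  rot[11] = xY$xXXYYxxYYxx
  rot[12] = Y$xXXYYxxYYxxx
  rot[13] = $xXXYYxxYYxxxY
Sorted (with $ < everything):
  sorted[0] = $xXXYYxxYYxxxY  (last char: 'Y')
  sorted[1] = XXYYxxYYxxxY$x  (last char: 'x')
  sorted[2] = XYYxxYYxxxY$xX  (last char: 'X')
  sorted[3] = Y$xXXYYxxYYxxx  (last char: 'x')
  sorted[4] = YYxxYYxxxY$xXX  (last char: 'X')
  sorted[5] = YYxxxY$xXXYYxx  (last char: 'x')
  sorted[6] = YxxYYxxxY$xXXY  (last char: 'Y')
  sorted[7] = YxxxY$xXXYYxxY  (last char: 'Y')
  sorted[8] = xXXYYxxYYxxxY$  (last char: '$')
  sorted[9] = xY$xXXYYxxYYxx  (last char: 'x')
  sorted[10] = xYYxxxY$xXXYYx  (last char: 'x')
  sorted[11] = xxY$xXXYYxxYYx  (last char: 'x')
  sorted[12] = xxYYxxxY$xXXYY  (last char: 'Y')
  sorted[13] = xxxY$xXXYYxxYY  (last char: 'Y')
Last column: YxXxXxYY$xxxYY
Original string S is at sorted index 8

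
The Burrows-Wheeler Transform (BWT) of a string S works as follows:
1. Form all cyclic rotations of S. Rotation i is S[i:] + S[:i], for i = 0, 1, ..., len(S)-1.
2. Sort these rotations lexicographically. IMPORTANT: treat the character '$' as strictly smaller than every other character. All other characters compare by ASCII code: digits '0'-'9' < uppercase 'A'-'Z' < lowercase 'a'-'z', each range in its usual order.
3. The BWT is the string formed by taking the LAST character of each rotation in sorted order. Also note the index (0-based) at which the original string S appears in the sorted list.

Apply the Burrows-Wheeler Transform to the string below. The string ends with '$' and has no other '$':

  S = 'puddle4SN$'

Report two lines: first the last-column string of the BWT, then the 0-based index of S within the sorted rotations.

Answer: NeS4udld$p
8

Derivation:
All 10 rotations (rotation i = S[i:]+S[:i]):
  rot[0] = puddle4SN$
  rot[1] = uddle4SN$p
  rot[2] = ddle4SN$pu
  rot[3] = dle4SN$pud
  rot[4] = le4SN$pudd
  rot[5] = e4SN$puddl
  rot[6] = 4SN$puddle
  rot[7] = SN$puddle4
  rot[8] = N$puddle4S
  rot[9] = $puddle4SN
Sorted (with $ < everything):
  sorted[0] = $puddle4SN  (last char: 'N')
  sorted[1] = 4SN$puddle  (last char: 'e')
  sorted[2] = N$puddle4S  (last char: 'S')
  sorted[3] = SN$puddle4  (last char: '4')
  sorted[4] = ddle4SN$pu  (last char: 'u')
  sorted[5] = dle4SN$pud  (last char: 'd')
  sorted[6] = e4SN$puddl  (last char: 'l')
  sorted[7] = le4SN$pudd  (last char: 'd')
  sorted[8] = puddle4SN$  (last char: '$')
  sorted[9] = uddle4SN$p  (last char: 'p')
Last column: NeS4udld$p
Original string S is at sorted index 8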